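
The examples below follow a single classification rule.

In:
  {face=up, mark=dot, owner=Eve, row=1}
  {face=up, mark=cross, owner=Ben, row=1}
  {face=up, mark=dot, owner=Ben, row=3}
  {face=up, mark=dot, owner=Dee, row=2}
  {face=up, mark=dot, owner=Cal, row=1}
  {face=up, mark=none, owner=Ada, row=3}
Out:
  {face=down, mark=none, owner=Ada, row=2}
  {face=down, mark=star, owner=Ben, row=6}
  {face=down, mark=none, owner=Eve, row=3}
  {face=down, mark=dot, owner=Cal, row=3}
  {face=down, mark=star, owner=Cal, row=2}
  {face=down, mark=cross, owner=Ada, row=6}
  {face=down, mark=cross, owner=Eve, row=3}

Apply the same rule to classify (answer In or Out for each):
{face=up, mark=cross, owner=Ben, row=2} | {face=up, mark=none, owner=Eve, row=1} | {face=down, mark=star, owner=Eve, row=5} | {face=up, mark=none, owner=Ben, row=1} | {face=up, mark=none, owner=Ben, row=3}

The simplest hypothesis consistent with all the labels is: face is up.
{face=up, mark=cross, owner=Ben, row=2}: face is up — checks out, so In. {face=up, mark=none, owner=Eve, row=1}: face is up — checks out, so In. {face=down, mark=star, owner=Eve, row=5}: face is down — does not pass, so Out. {face=up, mark=none, owner=Ben, row=1}: face is up — checks out, so In. {face=up, mark=none, owner=Ben, row=3}: face is up — checks out, so In.

In, In, Out, In, In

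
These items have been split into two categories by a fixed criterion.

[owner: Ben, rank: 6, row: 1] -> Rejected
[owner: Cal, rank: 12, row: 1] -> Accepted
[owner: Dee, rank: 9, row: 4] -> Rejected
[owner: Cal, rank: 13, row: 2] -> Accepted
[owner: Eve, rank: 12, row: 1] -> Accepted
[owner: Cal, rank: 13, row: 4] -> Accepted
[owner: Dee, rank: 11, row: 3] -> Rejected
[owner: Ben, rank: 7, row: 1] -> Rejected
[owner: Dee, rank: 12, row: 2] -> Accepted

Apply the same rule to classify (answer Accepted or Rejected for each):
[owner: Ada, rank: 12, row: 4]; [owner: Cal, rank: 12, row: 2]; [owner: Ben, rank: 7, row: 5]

Every 'Accepted' example satisfies: rank ≥ 12. None of the 'Rejected' examples do.
[owner: Ada, rank: 12, row: 4]: rank = 12 — checks out, so Accepted. [owner: Cal, rank: 12, row: 2]: rank = 12 — checks out, so Accepted. [owner: Ben, rank: 7, row: 5]: rank = 7 — lacks this property, so Rejected.

Accepted, Accepted, Rejected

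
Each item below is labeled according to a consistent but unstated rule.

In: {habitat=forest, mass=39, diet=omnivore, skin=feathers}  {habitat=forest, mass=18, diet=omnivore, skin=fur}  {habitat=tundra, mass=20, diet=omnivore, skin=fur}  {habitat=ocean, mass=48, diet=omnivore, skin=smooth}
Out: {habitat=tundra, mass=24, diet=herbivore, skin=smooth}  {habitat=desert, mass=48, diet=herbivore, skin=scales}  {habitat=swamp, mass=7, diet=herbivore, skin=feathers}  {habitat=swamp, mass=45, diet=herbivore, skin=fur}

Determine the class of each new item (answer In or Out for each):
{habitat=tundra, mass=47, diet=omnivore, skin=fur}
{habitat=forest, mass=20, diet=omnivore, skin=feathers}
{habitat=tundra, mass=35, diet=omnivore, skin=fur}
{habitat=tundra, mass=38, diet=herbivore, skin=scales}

In, In, In, Out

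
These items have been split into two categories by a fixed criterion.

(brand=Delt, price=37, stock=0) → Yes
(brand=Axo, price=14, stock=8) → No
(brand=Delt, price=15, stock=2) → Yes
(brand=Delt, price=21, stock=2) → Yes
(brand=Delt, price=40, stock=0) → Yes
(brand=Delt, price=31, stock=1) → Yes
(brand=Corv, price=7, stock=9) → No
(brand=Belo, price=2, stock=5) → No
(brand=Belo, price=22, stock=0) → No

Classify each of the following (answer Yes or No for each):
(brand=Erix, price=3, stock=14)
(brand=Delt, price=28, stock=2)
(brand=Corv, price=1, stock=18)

No, Yes, No

A rule that fits every label: brand is Delt — true of each 'Yes' example, false of each 'No' one.
(brand=Erix, price=3, stock=14) — brand is Erix, hence No.
(brand=Delt, price=28, stock=2) — brand is Delt, hence Yes.
(brand=Corv, price=1, stock=18) — brand is Corv, hence No.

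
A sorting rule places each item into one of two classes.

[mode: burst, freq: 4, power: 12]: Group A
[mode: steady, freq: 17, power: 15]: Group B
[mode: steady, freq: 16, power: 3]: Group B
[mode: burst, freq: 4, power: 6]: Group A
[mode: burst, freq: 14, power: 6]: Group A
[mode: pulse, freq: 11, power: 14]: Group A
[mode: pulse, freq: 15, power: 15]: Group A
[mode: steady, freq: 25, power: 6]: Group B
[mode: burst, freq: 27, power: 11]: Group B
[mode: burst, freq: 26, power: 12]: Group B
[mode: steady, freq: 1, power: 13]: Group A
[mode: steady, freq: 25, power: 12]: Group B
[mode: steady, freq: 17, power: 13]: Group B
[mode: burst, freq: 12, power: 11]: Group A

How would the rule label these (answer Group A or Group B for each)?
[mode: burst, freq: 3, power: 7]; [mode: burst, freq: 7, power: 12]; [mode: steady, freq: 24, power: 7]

A rule that fits every label: freq ≤ 15 — true of each 'Group A' example, false of each 'Group B' one.
[mode: burst, freq: 3, power: 7]: Group A (freq = 3).
[mode: burst, freq: 7, power: 12]: Group A (freq = 7).
[mode: steady, freq: 24, power: 7]: Group B (freq = 24).

Group A, Group A, Group B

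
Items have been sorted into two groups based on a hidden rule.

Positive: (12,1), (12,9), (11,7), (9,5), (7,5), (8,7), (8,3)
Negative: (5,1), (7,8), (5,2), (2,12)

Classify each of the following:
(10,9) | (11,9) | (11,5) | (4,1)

Positive, Positive, Positive, Negative

A rule that fits every label: sum ≥ 7 AND second is odd — true of each 'Positive' example, false of each 'Negative' one.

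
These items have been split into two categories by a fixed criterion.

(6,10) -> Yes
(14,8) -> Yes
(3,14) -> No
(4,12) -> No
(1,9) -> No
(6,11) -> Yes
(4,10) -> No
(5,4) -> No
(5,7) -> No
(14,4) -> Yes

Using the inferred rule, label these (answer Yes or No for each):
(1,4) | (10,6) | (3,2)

All 'Yes' examples share one property — first ≥ 6 — and every 'No' example lacks it.
(1,4): first 1 — lacks this property, so No. (10,6): first 10 — meets the rule, so Yes. (3,2): first 3 — lacks this property, so No.

No, Yes, No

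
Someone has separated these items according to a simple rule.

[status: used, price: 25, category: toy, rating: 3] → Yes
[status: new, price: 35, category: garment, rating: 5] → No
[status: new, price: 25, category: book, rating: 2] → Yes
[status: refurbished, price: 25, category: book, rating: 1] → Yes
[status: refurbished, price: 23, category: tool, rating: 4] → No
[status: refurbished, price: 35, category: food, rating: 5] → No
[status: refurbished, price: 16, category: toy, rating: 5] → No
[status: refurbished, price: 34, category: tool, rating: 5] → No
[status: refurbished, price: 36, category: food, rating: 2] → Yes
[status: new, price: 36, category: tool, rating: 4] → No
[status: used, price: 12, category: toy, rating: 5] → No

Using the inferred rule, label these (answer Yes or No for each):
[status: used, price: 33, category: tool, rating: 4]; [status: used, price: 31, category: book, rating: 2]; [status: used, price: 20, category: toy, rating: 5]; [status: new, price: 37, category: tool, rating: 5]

The simplest hypothesis consistent with all the labels is: rating ≤ 3.

No, Yes, No, No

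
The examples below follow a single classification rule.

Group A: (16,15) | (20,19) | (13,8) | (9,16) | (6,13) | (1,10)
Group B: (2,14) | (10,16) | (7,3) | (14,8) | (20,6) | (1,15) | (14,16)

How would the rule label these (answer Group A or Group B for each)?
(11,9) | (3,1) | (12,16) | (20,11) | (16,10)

Group B, Group B, Group B, Group A, Group B

The rule appears to be: sum is odd.
Group B: (11,9), since 11+9 = 20. Group B: (3,1), since 3+1 = 4. Group B: (12,16), since 12+16 = 28. Group A: (20,11), since 20+11 = 31. Group B: (16,10), since 16+10 = 26.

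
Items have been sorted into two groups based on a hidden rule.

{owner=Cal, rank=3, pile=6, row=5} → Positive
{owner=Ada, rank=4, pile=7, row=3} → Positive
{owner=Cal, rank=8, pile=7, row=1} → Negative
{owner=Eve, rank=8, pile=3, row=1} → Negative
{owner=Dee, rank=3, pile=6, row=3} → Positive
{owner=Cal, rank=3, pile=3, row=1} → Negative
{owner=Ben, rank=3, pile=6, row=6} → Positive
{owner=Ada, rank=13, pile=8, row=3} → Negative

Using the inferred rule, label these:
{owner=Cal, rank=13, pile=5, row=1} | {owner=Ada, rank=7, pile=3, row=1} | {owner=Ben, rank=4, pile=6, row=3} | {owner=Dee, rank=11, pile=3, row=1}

Negative, Negative, Positive, Negative

The pattern is that an item is 'Positive' exactly when: pile ≤ 7 AND row ≥ 3.
{owner=Cal, rank=13, pile=5, row=1} — pile = 5, row = 1, hence Negative. {owner=Ada, rank=7, pile=3, row=1} — pile = 3, row = 1, hence Negative. {owner=Ben, rank=4, pile=6, row=3} — pile = 6, row = 3, hence Positive. {owner=Dee, rank=11, pile=3, row=1} — pile = 3, row = 1, hence Negative.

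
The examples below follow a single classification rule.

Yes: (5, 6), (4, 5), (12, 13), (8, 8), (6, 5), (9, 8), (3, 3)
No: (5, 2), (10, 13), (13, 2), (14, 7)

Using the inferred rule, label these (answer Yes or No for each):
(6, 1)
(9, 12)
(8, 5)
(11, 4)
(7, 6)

No, No, No, No, Yes

'Yes' ⟺ |first − second| ≤ 1.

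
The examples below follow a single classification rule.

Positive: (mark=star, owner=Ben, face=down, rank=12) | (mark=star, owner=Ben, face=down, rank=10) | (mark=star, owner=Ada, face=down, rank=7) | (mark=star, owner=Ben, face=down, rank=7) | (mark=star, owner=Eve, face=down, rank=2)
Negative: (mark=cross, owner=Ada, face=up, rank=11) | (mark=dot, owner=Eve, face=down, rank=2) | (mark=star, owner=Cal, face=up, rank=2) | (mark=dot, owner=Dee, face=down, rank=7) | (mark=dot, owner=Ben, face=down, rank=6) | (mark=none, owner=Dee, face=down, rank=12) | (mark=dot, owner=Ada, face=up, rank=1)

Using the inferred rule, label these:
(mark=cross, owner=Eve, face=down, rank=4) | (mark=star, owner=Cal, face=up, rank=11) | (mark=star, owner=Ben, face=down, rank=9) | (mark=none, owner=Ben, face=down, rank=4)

One predicate separates the groups cleanly: mark is star AND face is down.
Negative: (mark=cross, owner=Eve, face=down, rank=4), since mark is cross, face is down.
Negative: (mark=star, owner=Cal, face=up, rank=11), since mark is star, face is up.
Positive: (mark=star, owner=Ben, face=down, rank=9), since mark is star, face is down.
Negative: (mark=none, owner=Ben, face=down, rank=4), since mark is none, face is down.

Negative, Negative, Positive, Negative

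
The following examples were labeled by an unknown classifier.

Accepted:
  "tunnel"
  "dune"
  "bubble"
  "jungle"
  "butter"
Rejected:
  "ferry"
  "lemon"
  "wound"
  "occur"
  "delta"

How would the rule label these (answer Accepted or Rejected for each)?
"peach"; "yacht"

The pattern is that an item is 'Accepted' exactly when: even length.

Rejected, Rejected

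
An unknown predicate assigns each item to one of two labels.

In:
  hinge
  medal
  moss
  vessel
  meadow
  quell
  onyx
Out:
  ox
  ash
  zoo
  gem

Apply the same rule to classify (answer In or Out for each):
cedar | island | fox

In, In, Out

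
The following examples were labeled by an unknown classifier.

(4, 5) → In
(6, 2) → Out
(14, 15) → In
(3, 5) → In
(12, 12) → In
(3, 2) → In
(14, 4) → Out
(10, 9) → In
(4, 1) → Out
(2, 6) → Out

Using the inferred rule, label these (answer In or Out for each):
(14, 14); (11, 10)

The rule appears to be: |first − second| ≤ 2.

In, In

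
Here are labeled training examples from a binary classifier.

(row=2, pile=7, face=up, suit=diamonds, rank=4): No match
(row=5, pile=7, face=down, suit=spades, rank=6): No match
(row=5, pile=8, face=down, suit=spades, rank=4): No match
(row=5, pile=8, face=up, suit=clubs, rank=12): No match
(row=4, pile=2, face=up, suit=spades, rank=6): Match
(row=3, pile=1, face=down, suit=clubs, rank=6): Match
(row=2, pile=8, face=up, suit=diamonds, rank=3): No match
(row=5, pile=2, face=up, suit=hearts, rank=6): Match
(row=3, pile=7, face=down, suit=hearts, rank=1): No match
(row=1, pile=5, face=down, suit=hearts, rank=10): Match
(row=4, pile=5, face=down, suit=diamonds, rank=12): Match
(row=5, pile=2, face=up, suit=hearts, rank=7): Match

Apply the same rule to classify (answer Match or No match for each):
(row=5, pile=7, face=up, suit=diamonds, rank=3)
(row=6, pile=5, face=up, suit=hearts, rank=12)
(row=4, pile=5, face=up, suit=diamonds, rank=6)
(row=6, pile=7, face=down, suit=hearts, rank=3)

No match, Match, Match, No match

'Match' ⟺ pile ≤ 5.
(row=5, pile=7, face=up, suit=diamonds, rank=3): pile = 7 — lacks this property, so No match. (row=6, pile=5, face=up, suit=hearts, rank=12): pile = 5 — has this property, so Match. (row=4, pile=5, face=up, suit=diamonds, rank=6): pile = 5 — has this property, so Match. (row=6, pile=7, face=down, suit=hearts, rank=3): pile = 7 — lacks this property, so No match.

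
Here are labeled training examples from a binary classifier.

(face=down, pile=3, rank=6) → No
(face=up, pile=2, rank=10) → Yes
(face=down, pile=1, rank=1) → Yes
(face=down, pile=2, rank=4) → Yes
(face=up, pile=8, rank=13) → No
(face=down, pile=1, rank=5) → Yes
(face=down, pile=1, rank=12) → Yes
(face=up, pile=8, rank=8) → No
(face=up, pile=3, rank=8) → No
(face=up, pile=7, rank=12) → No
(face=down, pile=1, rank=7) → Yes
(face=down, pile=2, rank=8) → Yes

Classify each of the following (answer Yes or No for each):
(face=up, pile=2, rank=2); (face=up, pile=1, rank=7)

Yes, Yes

The pattern is that an item is 'Yes' exactly when: pile ≤ 2.
(face=up, pile=2, rank=2) → pile = 2 → Yes.
(face=up, pile=1, rank=7) → pile = 1 → Yes.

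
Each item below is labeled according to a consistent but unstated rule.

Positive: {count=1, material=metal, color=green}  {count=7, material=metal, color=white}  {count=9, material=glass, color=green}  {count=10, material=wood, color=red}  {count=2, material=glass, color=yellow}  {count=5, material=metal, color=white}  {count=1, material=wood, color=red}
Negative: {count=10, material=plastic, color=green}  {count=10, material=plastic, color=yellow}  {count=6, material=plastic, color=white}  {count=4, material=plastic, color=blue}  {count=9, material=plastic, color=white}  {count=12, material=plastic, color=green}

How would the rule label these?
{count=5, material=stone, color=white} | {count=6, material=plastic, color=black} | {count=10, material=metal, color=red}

All 'Positive' examples share one property — material is not plastic — and every 'Negative' example lacks it.
{count=5, material=stone, color=white}: Positive (material is stone).
{count=6, material=plastic, color=black}: Negative (material is plastic).
{count=10, material=metal, color=red}: Positive (material is metal).

Positive, Negative, Positive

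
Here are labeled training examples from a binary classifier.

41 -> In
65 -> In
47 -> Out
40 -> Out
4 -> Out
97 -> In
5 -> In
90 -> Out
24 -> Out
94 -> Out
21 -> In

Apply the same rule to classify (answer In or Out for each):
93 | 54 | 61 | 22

In, Out, In, Out

The common property of the 'In' items is: ≡ 1 (mod 4). No 'Out' item has it.
93 — 93 mod 4 = 1, hence In.
54 — 54 mod 4 = 2, hence Out.
61 — 61 mod 4 = 1, hence In.
22 — 22 mod 4 = 2, hence Out.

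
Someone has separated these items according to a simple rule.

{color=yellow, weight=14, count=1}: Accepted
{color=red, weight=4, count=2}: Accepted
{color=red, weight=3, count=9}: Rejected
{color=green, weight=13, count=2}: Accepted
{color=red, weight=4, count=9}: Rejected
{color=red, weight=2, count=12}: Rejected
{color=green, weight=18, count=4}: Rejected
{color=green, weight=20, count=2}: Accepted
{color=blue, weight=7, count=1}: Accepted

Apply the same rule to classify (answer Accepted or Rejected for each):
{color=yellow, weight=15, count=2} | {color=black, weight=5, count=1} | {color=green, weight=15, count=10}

One predicate separates the groups cleanly: count ≤ 2.
Accepted: {color=yellow, weight=15, count=2}, since count = 2.
Accepted: {color=black, weight=5, count=1}, since count = 1.
Rejected: {color=green, weight=15, count=10}, since count = 10.

Accepted, Accepted, Rejected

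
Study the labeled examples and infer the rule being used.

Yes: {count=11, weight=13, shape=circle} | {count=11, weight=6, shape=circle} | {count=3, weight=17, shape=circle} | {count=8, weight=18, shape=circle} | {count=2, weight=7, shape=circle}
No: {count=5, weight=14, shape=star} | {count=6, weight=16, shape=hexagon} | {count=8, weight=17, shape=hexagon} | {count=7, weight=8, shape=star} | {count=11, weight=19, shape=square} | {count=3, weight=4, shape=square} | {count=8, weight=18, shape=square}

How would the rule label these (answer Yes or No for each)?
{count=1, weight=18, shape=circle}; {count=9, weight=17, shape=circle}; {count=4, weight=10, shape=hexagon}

Yes, Yes, No

The pattern is that an item is 'Yes' exactly when: shape is circle.
{count=1, weight=18, shape=circle}: Yes (shape is circle). {count=9, weight=17, shape=circle}: Yes (shape is circle). {count=4, weight=10, shape=hexagon}: No (shape is hexagon).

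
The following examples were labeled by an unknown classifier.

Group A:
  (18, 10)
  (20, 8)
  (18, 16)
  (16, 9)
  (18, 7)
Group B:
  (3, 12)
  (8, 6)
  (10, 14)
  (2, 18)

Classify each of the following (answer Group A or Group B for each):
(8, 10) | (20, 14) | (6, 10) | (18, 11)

The rule appears to be: sum ≥ 25.

Group B, Group A, Group B, Group A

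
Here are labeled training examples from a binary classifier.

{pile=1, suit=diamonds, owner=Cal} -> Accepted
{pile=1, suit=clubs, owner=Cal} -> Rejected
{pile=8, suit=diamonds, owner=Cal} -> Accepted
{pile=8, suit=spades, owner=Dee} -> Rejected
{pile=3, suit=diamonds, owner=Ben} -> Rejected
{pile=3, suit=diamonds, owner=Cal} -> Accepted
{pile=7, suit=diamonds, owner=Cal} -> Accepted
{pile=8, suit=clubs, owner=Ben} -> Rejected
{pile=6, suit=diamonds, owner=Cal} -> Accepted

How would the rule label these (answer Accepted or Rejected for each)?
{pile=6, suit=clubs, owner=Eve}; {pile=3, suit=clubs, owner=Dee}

Rejected, Rejected

A rule that fits every label: owner is Cal AND suit is diamonds — true of each 'Accepted' example, false of each 'Rejected' one.
{pile=6, suit=clubs, owner=Eve}: owner is Eve, suit is clubs — does not satisfy this, so Rejected. {pile=3, suit=clubs, owner=Dee}: owner is Dee, suit is clubs — does not satisfy this, so Rejected.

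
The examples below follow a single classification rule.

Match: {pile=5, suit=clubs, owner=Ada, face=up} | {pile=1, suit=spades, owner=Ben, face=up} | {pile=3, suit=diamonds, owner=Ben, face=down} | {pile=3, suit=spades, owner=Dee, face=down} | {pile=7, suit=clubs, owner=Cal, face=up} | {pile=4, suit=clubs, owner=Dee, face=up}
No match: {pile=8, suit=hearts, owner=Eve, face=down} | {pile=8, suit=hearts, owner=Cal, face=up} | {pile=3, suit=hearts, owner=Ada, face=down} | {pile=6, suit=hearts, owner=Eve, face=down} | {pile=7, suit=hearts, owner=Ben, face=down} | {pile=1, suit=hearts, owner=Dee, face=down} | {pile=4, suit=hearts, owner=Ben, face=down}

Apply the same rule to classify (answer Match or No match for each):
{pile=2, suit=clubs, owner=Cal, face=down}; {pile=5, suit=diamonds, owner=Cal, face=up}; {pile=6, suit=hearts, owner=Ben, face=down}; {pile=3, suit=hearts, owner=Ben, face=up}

One predicate separates the groups cleanly: suit is not hearts.
{pile=2, suit=clubs, owner=Cal, face=down} — suit is clubs, hence Match. {pile=5, suit=diamonds, owner=Cal, face=up} — suit is diamonds, hence Match. {pile=6, suit=hearts, owner=Ben, face=down} — suit is hearts, hence No match. {pile=3, suit=hearts, owner=Ben, face=up} — suit is hearts, hence No match.

Match, Match, No match, No match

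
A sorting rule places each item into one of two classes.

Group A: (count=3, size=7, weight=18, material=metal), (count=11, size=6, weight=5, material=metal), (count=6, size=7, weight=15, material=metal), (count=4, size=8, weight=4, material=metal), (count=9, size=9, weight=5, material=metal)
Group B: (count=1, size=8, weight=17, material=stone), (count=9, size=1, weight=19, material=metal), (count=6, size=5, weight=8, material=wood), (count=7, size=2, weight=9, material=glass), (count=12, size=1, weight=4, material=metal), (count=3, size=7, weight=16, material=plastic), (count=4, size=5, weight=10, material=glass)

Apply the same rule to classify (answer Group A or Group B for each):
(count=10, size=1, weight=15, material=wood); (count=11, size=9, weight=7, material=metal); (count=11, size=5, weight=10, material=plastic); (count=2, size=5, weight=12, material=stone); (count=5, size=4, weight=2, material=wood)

Group B, Group A, Group B, Group B, Group B

The classifier is using: material is metal AND size ≥ 2.
(count=10, size=1, weight=15, material=wood) → material is wood, size = 1 → Group B.
(count=11, size=9, weight=7, material=metal) → material is metal, size = 9 → Group A.
(count=11, size=5, weight=10, material=plastic) → material is plastic, size = 5 → Group B.
(count=2, size=5, weight=12, material=stone) → material is stone, size = 5 → Group B.
(count=5, size=4, weight=2, material=wood) → material is wood, size = 4 → Group B.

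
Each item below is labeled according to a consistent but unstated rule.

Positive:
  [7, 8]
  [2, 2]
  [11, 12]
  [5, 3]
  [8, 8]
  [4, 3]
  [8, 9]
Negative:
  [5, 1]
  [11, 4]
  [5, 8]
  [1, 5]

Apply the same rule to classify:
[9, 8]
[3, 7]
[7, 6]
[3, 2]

All 'Positive' examples share one property — |first − second| ≤ 2 — and every 'Negative' example lacks it.

Positive, Negative, Positive, Positive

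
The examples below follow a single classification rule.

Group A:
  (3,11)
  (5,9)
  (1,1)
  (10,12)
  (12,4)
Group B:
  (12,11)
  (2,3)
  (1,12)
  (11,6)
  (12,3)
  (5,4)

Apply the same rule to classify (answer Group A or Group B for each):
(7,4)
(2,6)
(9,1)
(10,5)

Group B, Group A, Group A, Group B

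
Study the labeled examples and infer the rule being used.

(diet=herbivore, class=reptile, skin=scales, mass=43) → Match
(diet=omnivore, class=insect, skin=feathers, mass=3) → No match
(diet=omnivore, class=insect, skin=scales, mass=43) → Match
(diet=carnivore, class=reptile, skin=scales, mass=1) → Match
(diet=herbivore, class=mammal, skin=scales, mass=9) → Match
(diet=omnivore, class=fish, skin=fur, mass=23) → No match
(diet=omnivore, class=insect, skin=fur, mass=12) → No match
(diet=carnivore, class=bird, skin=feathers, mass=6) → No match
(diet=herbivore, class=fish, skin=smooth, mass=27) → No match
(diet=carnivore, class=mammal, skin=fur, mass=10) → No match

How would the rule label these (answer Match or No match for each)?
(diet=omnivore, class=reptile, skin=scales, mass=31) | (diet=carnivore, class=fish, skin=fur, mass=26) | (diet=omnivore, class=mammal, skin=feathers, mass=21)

Match, No match, No match

The pattern is that an item is 'Match' exactly when: skin is scales.
Match: (diet=omnivore, class=reptile, skin=scales, mass=31), since skin is scales.
No match: (diet=carnivore, class=fish, skin=fur, mass=26), since skin is fur.
No match: (diet=omnivore, class=mammal, skin=feathers, mass=21), since skin is feathers.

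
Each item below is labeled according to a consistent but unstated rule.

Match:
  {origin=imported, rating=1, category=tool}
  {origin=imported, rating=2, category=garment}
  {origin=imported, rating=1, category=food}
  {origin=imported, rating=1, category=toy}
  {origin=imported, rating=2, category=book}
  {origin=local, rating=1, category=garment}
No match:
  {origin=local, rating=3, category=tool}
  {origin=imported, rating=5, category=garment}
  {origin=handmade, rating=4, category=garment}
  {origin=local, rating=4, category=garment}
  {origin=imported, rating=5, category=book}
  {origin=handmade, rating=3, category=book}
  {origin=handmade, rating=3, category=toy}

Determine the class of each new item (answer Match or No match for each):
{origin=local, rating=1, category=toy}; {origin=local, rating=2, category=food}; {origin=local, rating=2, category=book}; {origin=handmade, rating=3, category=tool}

Match, Match, Match, No match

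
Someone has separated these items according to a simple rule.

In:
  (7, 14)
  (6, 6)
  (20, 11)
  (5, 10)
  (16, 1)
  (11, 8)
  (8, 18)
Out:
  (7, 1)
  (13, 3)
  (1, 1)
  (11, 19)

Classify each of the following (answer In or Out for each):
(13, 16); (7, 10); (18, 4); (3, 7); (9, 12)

'In' ⟺ product is even.
(13, 16): 13·16 = 208, meets the rule → In. (7, 10): 7·10 = 70, meets the rule → In. (18, 4): 18·4 = 72, meets the rule → In. (3, 7): 3·7 = 21, lacks this property → Out. (9, 12): 9·12 = 108, meets the rule → In.

In, In, In, Out, In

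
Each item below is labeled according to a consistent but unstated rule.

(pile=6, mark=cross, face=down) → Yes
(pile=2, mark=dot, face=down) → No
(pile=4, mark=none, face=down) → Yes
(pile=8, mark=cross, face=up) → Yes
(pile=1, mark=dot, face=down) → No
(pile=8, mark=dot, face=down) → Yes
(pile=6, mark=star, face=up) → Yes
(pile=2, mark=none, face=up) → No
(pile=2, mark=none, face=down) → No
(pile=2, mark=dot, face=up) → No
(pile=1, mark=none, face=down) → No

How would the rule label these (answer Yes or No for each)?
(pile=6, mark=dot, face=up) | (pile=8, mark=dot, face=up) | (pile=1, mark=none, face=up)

One predicate separates the groups cleanly: pile ≥ 4.
(pile=6, mark=dot, face=up): pile = 6 — checks out, so Yes. (pile=8, mark=dot, face=up): pile = 8 — checks out, so Yes. (pile=1, mark=none, face=up): pile = 1 — fails the rule, so No.

Yes, Yes, No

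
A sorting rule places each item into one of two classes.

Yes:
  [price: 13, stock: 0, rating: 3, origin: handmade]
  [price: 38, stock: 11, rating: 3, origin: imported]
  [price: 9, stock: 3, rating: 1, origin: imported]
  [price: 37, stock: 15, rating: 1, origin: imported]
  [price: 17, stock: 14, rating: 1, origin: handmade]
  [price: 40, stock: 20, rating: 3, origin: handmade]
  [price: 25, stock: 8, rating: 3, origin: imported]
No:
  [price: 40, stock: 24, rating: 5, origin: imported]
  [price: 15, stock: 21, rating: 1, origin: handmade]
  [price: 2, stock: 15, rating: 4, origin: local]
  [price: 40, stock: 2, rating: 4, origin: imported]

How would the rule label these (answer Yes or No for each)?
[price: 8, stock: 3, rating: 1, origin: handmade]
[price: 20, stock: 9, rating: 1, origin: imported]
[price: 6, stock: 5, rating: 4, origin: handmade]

Yes, Yes, No

Rule: stock ≤ 20 AND rating ≤ 3. This holds for each 'Yes' example and fails for each 'No' one.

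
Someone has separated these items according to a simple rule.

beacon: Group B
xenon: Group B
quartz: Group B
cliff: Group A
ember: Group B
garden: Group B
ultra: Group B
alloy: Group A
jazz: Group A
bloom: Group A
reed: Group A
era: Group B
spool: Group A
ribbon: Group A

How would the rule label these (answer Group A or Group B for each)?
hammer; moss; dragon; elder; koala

Group A, Group A, Group B, Group B, Group B

The pattern is that an item is 'Group A' exactly when: has a double letter.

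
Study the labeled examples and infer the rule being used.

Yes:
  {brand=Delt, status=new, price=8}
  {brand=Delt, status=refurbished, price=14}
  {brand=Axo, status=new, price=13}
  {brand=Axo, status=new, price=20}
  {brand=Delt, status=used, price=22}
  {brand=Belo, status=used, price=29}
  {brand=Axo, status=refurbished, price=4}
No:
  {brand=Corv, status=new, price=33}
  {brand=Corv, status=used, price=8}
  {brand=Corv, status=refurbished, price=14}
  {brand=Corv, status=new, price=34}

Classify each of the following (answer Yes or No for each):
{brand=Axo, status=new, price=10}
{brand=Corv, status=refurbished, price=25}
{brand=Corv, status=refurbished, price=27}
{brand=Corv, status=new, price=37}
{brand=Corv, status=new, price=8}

Yes, No, No, No, No

Checking candidate rules against both groups, what survives is: brand is not Corv.
{brand=Axo, status=new, price=10}: brand is Axo — qualifies, so Yes. {brand=Corv, status=refurbished, price=25}: brand is Corv — fails the rule, so No. {brand=Corv, status=refurbished, price=27}: brand is Corv — fails the rule, so No. {brand=Corv, status=new, price=37}: brand is Corv — fails the rule, so No. {brand=Corv, status=new, price=8}: brand is Corv — fails the rule, so No.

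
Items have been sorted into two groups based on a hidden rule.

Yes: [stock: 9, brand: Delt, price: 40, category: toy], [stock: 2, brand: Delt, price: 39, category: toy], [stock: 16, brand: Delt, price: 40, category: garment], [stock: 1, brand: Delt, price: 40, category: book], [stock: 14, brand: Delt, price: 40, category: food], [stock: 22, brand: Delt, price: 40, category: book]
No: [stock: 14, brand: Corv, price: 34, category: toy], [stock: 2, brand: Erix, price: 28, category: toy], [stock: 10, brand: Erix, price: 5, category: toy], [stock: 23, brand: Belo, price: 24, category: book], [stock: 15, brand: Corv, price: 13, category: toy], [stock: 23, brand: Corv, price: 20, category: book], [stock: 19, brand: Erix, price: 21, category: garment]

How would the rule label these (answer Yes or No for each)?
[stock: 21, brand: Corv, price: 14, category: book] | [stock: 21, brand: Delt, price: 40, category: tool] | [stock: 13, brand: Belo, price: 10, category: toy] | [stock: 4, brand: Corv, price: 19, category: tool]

No, Yes, No, No

The simplest hypothesis consistent with all the labels is: brand is Delt.
[stock: 21, brand: Corv, price: 14, category: book] — brand is Corv, hence No. [stock: 21, brand: Delt, price: 40, category: tool] — brand is Delt, hence Yes. [stock: 13, brand: Belo, price: 10, category: toy] — brand is Belo, hence No. [stock: 4, brand: Corv, price: 19, category: tool] — brand is Corv, hence No.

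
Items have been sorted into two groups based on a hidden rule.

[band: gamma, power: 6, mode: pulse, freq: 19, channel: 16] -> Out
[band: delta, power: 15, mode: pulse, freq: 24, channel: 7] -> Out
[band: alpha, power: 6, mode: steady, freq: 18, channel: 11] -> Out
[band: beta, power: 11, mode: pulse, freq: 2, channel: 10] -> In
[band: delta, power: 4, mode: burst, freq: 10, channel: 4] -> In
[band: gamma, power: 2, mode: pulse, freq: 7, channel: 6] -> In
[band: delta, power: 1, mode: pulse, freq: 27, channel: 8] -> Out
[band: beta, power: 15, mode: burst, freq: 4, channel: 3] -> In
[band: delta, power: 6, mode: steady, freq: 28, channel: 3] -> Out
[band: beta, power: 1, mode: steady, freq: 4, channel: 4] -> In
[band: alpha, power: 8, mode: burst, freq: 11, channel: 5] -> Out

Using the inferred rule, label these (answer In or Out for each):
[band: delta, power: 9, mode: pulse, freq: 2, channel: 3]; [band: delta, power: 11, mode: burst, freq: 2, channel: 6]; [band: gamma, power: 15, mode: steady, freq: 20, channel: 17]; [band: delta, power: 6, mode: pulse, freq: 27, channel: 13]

All 'In' examples share one property — freq ≤ 10 — and every 'Out' example lacks it.
[band: delta, power: 9, mode: pulse, freq: 2, channel: 3]: freq = 2 — qualifies, so In. [band: delta, power: 11, mode: burst, freq: 2, channel: 6]: freq = 2 — qualifies, so In. [band: gamma, power: 15, mode: steady, freq: 20, channel: 17]: freq = 20 — does not pass, so Out. [band: delta, power: 6, mode: pulse, freq: 27, channel: 13]: freq = 27 — does not pass, so Out.

In, In, Out, Out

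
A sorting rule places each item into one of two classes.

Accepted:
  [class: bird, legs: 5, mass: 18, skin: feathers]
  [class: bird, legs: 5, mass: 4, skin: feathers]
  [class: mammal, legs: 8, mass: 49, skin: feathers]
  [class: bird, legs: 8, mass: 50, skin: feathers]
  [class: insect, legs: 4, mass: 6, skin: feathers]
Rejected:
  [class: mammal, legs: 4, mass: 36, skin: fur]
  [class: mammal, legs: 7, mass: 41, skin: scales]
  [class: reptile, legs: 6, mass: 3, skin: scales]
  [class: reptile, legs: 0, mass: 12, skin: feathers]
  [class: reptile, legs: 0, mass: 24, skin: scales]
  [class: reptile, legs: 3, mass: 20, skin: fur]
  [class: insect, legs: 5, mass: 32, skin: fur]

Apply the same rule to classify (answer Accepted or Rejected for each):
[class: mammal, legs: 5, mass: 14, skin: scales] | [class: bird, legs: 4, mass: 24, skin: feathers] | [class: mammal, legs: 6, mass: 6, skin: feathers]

Rejected, Accepted, Accepted

The distinguishing property — skin is feathers AND legs ≥ 3 — holds for all the 'Accepted' cases and none of the 'Rejected' cases.
[class: mammal, legs: 5, mass: 14, skin: scales]: skin is scales, legs = 5 — fails this test, so Rejected. [class: bird, legs: 4, mass: 24, skin: feathers]: skin is feathers, legs = 4 — fits, so Accepted. [class: mammal, legs: 6, mass: 6, skin: feathers]: skin is feathers, legs = 6 — fits, so Accepted.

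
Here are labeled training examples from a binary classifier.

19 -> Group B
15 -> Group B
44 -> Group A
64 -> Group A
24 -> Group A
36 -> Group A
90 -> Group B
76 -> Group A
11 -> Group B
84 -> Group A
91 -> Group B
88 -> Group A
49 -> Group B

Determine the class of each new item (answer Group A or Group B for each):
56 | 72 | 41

Group A, Group A, Group B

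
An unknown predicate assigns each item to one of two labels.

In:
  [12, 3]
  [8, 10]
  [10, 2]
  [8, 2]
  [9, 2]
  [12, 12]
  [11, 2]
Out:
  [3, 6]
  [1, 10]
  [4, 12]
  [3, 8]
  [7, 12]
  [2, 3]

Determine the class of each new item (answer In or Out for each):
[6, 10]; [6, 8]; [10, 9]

Out, Out, In

'In' ⟺ first ≥ 8.
[6, 10] — first 6, hence Out. [6, 8] — first 6, hence Out. [10, 9] — first 10, hence In.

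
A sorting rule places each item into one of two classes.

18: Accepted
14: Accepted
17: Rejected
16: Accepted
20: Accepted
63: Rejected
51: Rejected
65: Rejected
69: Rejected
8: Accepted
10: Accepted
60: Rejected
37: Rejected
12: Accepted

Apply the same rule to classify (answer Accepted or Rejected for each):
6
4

Accepted, Accepted

The distinguishing property — even AND at most 20 — holds for all the 'Accepted' cases and none of the 'Rejected' cases.
6: 6 is even, 6 ≤ 20, fits → Accepted. 4: 4 is even, 4 ≤ 20, fits → Accepted.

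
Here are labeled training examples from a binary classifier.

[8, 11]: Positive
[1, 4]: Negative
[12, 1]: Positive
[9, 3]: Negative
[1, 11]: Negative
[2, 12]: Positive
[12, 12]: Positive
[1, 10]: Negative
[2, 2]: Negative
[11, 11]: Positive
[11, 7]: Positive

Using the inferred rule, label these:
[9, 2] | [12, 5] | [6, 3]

Negative, Positive, Negative

Rule: sum ≥ 13. This holds for each 'Positive' example and fails for each 'Negative' one.
Negative: [9, 2], since 9+2 = 11. Positive: [12, 5], since 12+5 = 17. Negative: [6, 3], since 6+3 = 9.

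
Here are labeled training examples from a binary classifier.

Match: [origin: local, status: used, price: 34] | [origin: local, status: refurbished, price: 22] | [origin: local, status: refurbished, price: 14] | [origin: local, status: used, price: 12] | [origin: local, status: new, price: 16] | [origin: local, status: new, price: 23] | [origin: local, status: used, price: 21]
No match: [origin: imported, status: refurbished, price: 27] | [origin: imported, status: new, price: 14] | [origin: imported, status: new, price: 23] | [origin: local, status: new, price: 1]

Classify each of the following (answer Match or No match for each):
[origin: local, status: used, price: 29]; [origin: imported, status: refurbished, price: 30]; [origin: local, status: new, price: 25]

Match, No match, Match

The simplest hypothesis consistent with all the labels is: origin is local AND price ≥ 12.
[origin: local, status: used, price: 29]: origin is local, price = 29 — fits, so Match. [origin: imported, status: refurbished, price: 30]: origin is imported, price = 30 — does not satisfy this, so No match. [origin: local, status: new, price: 25]: origin is local, price = 25 — fits, so Match.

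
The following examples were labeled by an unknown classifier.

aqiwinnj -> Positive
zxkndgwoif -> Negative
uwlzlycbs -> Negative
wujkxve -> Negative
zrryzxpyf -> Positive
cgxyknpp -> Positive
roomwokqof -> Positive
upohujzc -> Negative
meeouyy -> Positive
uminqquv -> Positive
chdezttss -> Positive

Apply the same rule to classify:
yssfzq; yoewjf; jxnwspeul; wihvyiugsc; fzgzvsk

Positive, Negative, Negative, Negative, Negative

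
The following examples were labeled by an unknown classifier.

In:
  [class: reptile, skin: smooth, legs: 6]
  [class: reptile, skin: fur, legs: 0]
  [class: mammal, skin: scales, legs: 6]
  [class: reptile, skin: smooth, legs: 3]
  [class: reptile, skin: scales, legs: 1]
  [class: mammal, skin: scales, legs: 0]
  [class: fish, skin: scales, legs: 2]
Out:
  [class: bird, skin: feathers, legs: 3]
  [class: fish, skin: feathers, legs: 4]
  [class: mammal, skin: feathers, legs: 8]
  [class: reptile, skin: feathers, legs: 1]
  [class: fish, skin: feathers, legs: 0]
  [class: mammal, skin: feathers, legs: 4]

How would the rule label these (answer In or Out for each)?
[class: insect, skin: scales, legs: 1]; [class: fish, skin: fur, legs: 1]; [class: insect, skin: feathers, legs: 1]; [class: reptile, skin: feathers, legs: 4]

The pattern is that an item is 'In' exactly when: skin is not feathers.

In, In, Out, Out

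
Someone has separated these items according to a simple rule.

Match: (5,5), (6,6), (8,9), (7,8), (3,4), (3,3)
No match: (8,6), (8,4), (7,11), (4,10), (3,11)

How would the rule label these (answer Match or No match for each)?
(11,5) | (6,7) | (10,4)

No match, Match, No match

The classifier is using: |first − second| ≤ 1.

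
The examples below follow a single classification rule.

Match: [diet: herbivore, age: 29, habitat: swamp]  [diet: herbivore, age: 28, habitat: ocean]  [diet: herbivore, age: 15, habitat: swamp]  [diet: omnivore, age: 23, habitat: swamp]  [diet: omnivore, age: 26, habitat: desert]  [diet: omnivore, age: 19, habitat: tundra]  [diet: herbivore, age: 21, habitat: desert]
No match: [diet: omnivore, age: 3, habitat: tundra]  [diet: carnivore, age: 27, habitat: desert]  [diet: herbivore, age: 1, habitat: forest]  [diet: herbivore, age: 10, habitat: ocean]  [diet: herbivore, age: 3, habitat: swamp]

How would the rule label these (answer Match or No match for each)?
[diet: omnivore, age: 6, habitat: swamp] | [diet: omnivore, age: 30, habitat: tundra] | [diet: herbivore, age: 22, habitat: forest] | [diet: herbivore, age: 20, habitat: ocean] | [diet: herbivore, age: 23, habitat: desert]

No match, Match, Match, Match, Match

All 'Match' examples share one property — age ≥ 15 AND age ≠ 27 — and every 'No match' example lacks it.
[diet: omnivore, age: 6, habitat: swamp]: No match (age = 6). [diet: omnivore, age: 30, habitat: tundra]: Match (age = 30). [diet: herbivore, age: 22, habitat: forest]: Match (age = 22). [diet: herbivore, age: 20, habitat: ocean]: Match (age = 20). [diet: herbivore, age: 23, habitat: desert]: Match (age = 23).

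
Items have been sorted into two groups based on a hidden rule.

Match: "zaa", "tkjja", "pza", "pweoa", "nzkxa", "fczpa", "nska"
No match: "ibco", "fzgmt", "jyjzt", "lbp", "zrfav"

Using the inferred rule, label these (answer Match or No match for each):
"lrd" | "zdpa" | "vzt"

No match, Match, No match

'Match' ⟺ ends with 'a'.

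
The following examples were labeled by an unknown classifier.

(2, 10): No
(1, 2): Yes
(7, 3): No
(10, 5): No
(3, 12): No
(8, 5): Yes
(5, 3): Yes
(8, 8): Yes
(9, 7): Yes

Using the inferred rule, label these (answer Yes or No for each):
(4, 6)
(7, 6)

Yes, Yes

The classifier is using: |first − second| ≤ 3.
(4, 6) → |4−6| = 2 → Yes.
(7, 6) → |7−6| = 1 → Yes.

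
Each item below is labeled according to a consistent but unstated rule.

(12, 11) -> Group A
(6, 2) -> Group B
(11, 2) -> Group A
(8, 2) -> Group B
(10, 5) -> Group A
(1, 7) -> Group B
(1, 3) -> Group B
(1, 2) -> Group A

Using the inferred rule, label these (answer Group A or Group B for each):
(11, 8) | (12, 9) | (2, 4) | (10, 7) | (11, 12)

Group A, Group A, Group B, Group A, Group A

Comparing the two groups points to one rule — sum is odd.
Group A: (11, 8), since 11+8 = 19.
Group A: (12, 9), since 12+9 = 21.
Group B: (2, 4), since 2+4 = 6.
Group A: (10, 7), since 10+7 = 17.
Group A: (11, 12), since 11+12 = 23.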